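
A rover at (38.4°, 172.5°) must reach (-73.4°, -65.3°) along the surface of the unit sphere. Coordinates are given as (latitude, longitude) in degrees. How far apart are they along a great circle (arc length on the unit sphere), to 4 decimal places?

2.3668

With latitudes φ₁ = 38.400°, φ₂ = -73.400° and longitude difference Δλ = 122.200°:
cos c = sin φ₁ sin φ₂ + cos φ₁ cos φ₂ cos Δλ = (0.6211)(-0.9583) + (0.7837)(0.2857)(-0.5329) = -0.71457,
so c = arccos(-0.71457) = 2.36680 rad.
On the unit sphere the arc length equals the central angle: 2.3668.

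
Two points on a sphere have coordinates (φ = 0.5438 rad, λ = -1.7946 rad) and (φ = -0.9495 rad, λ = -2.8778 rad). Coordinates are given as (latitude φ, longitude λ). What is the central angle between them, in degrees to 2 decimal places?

100.80°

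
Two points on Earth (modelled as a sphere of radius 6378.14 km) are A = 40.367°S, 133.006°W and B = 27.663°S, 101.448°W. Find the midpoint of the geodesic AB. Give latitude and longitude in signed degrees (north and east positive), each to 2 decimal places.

The central angle between A and B is δ = 0.5039 rad.
With f = 0.5, the slerp weights are sin((1−f)δ)/sin δ = 0.5163 and sin(fδ)/sin δ = 0.5163.
Weighted sum of the unit vectors: (0.5163)·(-0.5197,-0.5572,-0.6477) + (0.5163)·(-0.1758,-0.8681,-0.4643) = (-0.3591, -0.7359, -0.5741).
Converting back: φ = atan2(z, √(x²+y²)) = -35.04°, λ = atan2(y, x) = -116.01°.

-35.04°, -116.01°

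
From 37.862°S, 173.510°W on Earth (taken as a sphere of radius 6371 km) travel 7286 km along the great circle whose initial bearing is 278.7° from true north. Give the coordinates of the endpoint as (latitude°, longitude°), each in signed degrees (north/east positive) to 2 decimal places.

-8.37°, 121.07°

Angular distance δ = d/R = 7286/6371 = 1.14362 rad; initial bearing θ = 4.8642 rad.
sin φ₂ = sin φ₁ cos δ + cos φ₁ sin δ cos θ = (-0.6138)(0.4143) + (0.7895)(0.9101)(0.1513) = -0.1456, so φ₂ = -8.37°.
Δλ = atan2(sin θ sin δ cos φ₁, cos δ − sin φ₁ sin φ₂) = atan2(-0.7103, 0.3249) = -65.417°.
λ₂ = -173.510° − 65.417° = -238.93° → 121.07° after wrapping to (−180°, 180°].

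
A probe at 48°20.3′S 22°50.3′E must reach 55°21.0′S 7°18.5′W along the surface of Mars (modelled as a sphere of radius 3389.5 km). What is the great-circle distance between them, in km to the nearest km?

1166 km

Let φ₁ = -0.8437 rad, φ₂ = -0.9660 rad, and Δλ = -0.5262 rad.
cos c = sin φ₁ sin φ₂ + cos φ₁ cos φ₂ cos Δλ = (-0.7471)(-0.8226) + (0.6647)(0.5686)(0.8647) = 0.94140,
so c = arccos(0.94140) = 0.34403 rad.
Distance = R·c = 3389.5 × 0.3440 ≈ 1166 km.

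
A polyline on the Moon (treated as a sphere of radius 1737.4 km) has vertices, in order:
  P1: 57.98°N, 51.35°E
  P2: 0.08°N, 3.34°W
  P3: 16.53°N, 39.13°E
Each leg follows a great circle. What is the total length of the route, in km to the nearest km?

Leg P1→P2: central angle 1.2581 rad, distance 2185.8 km.
Leg P2→P3: central angle 0.7848 rad, distance 1363.5 km.
Total: 2185.8 + 1363.5 ≈ 3549 km.

3549 km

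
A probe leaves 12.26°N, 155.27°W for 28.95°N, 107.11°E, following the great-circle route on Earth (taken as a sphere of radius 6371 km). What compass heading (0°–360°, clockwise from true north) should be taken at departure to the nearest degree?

300°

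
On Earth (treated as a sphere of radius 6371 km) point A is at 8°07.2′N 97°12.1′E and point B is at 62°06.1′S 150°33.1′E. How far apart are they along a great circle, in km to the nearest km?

9037 km

Let φ₁ = 0.1417 rad, φ₂ = -1.0839 rad, and Δλ = 0.9311 rad.
cos c = sin φ₁ sin φ₂ + cos φ₁ cos φ₂ cos Δλ = (0.1412)(-0.8838) + (0.9900)(0.4679)(0.5969) = 0.15167,
so c = arccos(0.15167) = 1.41854 rad.
Distance = R·c = 6371 × 1.4185 ≈ 9037 km.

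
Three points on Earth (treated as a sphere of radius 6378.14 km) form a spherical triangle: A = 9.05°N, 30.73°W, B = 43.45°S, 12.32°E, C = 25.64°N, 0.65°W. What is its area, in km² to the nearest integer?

15355633 km²

Side lengths (central angles): a = 1.2237, b = 0.5763, c = 1.1420 rad; semiperimeter s = 1.4710.
By l'Huilier's theorem, tan(E/4) = √[tan(s/2) tan((s−a)/2) tan((s−b)/2) tan((s−c)/2)], giving spherical excess E = 0.3775 rad.
Area = E·R² = 0.3775 × (6378.14)² ≈ 15355633 km².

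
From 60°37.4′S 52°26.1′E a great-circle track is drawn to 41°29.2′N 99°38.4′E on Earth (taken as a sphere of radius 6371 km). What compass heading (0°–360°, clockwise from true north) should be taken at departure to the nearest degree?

With φ₁ = -1.0581, φ₂ = 0.7241, Δλ = 0.8239 rad, the forward-azimuth formula gives
θ = atan2( sin Δλ cos φ₂ , cos φ₁ sin φ₂ − sin φ₁ cos φ₂ cos Δλ ) = atan2(0.5497, 0.7684) = 35.58°.
So the initial bearing is 36°.

36°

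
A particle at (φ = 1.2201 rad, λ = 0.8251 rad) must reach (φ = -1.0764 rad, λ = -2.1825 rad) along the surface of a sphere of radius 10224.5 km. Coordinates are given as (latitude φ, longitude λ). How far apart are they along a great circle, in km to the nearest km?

30551 km

With latitudes φ₁ = 69.907°, φ₂ = -61.673° and longitude difference Δλ = -172.323°:
Haversine: a = sin²(Δφ/2) + cos φ₁ cos φ₂ sin²(Δλ/2) = 0.8318 + (0.3436)(0.4745)(0.9955) = 0.99412.
Central angle c = 2·arcsin(√a) = 2.98803 rad.
Distance = R·c = 10224.5 × 2.9880 ≈ 30551 km.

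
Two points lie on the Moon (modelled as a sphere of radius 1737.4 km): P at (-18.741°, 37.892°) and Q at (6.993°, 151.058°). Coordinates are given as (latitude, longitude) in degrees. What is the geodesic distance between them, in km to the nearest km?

With latitudes φ₁ = -18.741°, φ₂ = 6.993° and longitude difference Δλ = 113.166°:
Haversine: a = sin²(Δφ/2) + cos φ₁ cos φ₂ sin²(Δλ/2) = 0.0496 + (0.9470)(0.9926)(0.6967) = 0.70444.
Central angle c = 2·arcsin(√a) = 1.99203 rad.
Distance = R·c = 1737.4 × 1.9920 ≈ 3461 km.

3461 km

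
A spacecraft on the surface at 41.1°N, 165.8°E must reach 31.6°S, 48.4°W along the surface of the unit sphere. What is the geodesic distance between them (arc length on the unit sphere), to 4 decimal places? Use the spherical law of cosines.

With latitudes φ₁ = 41.100°, φ₂ = -31.600° and longitude difference Δλ = 145.800°:
cos c = sin φ₁ sin φ₂ + cos φ₁ cos φ₂ cos Δλ = (0.6574)(-0.5240) + (0.7536)(0.8517)(-0.8271) = -0.87530,
so c = arccos(-0.87530) = 2.63685 rad.
On the unit sphere the arc length equals the central angle: 2.6369.

2.6369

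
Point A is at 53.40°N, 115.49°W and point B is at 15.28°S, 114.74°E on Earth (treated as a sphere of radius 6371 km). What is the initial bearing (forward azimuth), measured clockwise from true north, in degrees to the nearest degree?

With φ₁ = 0.9320, φ₂ = -0.2667, Δλ = -2.2649 rad, the forward-azimuth formula gives
θ = atan2( sin Δλ cos φ₂ , cos φ₁ sin φ₂ − sin φ₁ cos φ₂ cos Δλ ) = atan2(-0.7414, 0.3383) = -65.48°.
Adding 360° brings this into [0°, 360°): 295°.

295°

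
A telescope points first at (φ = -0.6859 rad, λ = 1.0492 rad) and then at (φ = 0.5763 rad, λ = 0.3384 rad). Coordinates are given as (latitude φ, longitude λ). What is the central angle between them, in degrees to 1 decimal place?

In radians: φ₁ = -0.6859, φ₂ = 0.5763, Δλ = -40.726° = -0.7108 rad.
cos c = sin φ₁ sin φ₂ + cos φ₁ cos φ₂ cos Δλ = (-0.6334)(0.5449) + (0.7738)(0.8385)(0.7578) = 0.14659,
so c = arccos(0.14659) = 1.42367 rad.
So the angular separation is 81.6°.

81.6°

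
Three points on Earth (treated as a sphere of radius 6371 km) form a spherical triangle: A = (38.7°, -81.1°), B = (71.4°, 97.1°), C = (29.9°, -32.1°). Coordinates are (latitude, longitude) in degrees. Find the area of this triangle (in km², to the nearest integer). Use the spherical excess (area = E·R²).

20356845 km²

Side lengths (central angles): a = 1.2685, b = 0.7143, c = 1.2199 rad; semiperimeter s = 1.6014.
By l'Huilier's theorem, tan(E/4) = √[tan(s/2) tan((s−a)/2) tan((s−b)/2) tan((s−c)/2)], giving spherical excess E = 0.5015 rad.
Area = E·R² = 0.5015 × (6371)² ≈ 20356845 km².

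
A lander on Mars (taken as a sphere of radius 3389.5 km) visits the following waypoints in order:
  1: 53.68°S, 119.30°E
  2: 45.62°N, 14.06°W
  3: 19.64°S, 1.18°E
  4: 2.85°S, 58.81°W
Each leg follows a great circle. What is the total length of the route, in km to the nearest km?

Leg 1→2: central angle 2.6066 rad, distance 8835.2 km.
Leg 2→3: central angle 1.1644 rad, distance 3946.6 km.
Leg 3→4: central angle 1.0619 rad, distance 3599.4 km.
Total: 8835.2 + 3946.6 + 3599.4 ≈ 16381 km.

16381 km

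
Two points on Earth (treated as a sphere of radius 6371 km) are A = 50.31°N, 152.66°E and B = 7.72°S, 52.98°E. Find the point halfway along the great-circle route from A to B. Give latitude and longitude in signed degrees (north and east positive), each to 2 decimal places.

Central angle δ = 1.7821 rad. Interpolating on the sphere with fraction f = 0.5:
P = [sin((1−f)δ)·A + sin(fδ)·B] / sin δ = 0.7954·A + 0.7954·B in Cartesian coordinates,
giving P = (0.0233, 0.8627, 0.5053), i.e. latitude 30.35°, longitude 88.45°.

30.35°, 88.45°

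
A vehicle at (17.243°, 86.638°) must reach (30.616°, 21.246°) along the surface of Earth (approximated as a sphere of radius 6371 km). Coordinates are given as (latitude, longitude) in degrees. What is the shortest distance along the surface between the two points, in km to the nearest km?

Let φ₁ = 0.3009 rad, φ₂ = 0.5344 rad, and Δλ = -1.1413 rad.
cos c = sin φ₁ sin φ₂ + cos φ₁ cos φ₂ cos Δλ = (0.2964)(0.5093) + (0.9551)(0.8606)(0.4164) = 0.49322,
so c = arccos(0.49322) = 1.05501 rad.
Distance = R·c = 6371 × 1.0550 ≈ 6721 km.

6721 km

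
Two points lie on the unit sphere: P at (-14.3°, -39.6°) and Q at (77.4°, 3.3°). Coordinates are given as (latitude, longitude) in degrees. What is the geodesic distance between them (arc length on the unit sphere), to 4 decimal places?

With latitudes φ₁ = -14.300°, φ₂ = 77.400° and longitude difference Δλ = 42.900°:
Haversine: a = sin²(Δφ/2) + cos φ₁ cos φ₂ sin²(Δλ/2) = 0.5148 + (0.9690)(0.2181)(0.1337) = 0.54310.
Central angle c = 2·arcsin(√a) = 1.65711 rad.
On the unit sphere the arc length equals the central angle: 1.6571.

1.6571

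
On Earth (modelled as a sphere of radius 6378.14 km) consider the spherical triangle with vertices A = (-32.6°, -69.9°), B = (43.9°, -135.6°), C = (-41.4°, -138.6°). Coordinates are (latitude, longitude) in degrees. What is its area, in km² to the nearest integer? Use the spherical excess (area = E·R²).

Side lengths (central angles): a = 1.4895, b = 0.9449, c = 1.6949 rad; semiperimeter s = 2.0646.
By l'Huilier's theorem, tan(E/4) = √[tan(s/2) tan((s−a)/2) tan((s−b)/2) tan((s−c)/2)], giving spherical excess E = 0.9456 rad.
Area = E·R² = 0.9456 × (6378.14)² ≈ 38467415 km².

38467415 km²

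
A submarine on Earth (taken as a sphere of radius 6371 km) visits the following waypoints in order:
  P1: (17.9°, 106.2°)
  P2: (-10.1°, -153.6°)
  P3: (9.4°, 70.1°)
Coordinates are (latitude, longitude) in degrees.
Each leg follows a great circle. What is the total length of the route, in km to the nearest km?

Leg P1→P2: central angle 1.7924 rad, distance 11419.4 km.
Leg P2→P3: central angle 2.3904 rad, distance 15229.0 km.
Total: 11419.4 + 15229.0 ≈ 26648 km.

26648 km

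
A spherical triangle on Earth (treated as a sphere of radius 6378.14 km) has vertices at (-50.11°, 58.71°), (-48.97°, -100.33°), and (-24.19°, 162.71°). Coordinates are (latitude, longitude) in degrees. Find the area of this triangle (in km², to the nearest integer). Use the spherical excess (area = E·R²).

43552302 km²

Side lengths (central angles): a = 1.3320, b = 1.3970, c = 1.3840 rad; semiperimeter s = 2.0565.
By l'Huilier's theorem, tan(E/4) = √[tan(s/2) tan((s−a)/2) tan((s−b)/2) tan((s−c)/2)], giving spherical excess E = 1.0706 rad.
Area = E·R² = 1.0706 × (6378.14)² ≈ 43552302 km².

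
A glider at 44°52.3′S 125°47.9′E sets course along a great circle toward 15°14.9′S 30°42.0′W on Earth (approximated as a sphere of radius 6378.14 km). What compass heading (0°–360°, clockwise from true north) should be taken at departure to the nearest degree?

205°

With φ₁ = -0.7832, φ₂ = -0.2661, Δλ = -2.7314 rad, the forward-azimuth formula gives
θ = atan2( sin Δλ cos φ₂ , cos φ₁ sin φ₂ − sin φ₁ cos φ₂ cos Δλ ) = atan2(-0.3847, -0.8106) = -154.61°.
Adding 360° brings this into [0°, 360°): 205°.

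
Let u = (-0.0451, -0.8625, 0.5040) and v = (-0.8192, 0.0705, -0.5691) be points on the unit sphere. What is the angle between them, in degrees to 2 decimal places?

u·v = -0.3107; |u| = 1.0000, |v| = 1.0000.
cos θ = (u·v)/(|u||v|) = -0.3107, so θ = 108.10°.

108.10°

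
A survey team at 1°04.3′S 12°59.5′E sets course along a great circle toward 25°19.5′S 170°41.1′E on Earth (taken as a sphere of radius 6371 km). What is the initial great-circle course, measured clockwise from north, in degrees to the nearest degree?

142°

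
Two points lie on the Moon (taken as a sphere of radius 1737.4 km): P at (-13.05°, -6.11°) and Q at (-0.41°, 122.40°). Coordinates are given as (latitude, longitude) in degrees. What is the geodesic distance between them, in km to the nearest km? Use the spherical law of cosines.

3858 km

In radians: φ₁ = -0.2278, φ₂ = -0.0072, Δλ = 128.510° = 2.2429 rad.
cos c = sin φ₁ sin φ₂ + cos φ₁ cos φ₂ cos Δλ = (-0.2258)(-0.0072) + (0.9742)(1.0000)(-0.6227) = -0.60494,
so c = arccos(-0.60494) = 2.22049 rad.
Distance = R·c = 1737.4 × 2.2205 ≈ 3858 km.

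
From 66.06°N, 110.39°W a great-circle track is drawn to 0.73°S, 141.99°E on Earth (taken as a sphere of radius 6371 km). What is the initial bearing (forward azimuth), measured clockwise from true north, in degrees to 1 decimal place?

285.9°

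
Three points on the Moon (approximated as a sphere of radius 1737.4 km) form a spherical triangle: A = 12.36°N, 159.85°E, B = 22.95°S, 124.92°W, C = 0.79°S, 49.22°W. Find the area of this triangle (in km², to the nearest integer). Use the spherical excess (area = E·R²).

Side lengths (central angles): a = 1.3358, b = 2.5995, c = 1.4244 rad; semiperimeter s = 2.6799.
By l'Huilier's theorem, tan(E/4) = √[tan(s/2) tan((s−a)/2) tan((s−b)/2) tan((s−c)/2)], giving spherical excess E = 1.2179 rad.
Area = E·R² = 1.2179 × (1737.4)² ≈ 3676369 km².

3676369 km²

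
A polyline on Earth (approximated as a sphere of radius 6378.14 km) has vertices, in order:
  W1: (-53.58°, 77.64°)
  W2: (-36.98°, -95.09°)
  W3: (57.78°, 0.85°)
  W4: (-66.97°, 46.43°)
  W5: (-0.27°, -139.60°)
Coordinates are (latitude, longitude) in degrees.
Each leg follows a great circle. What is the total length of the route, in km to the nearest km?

Leg W1→W2: central angle 1.5572 rad, distance 9932.1 km.
Leg W2→W3: central angle 2.1567 rad, distance 13756.0 km.
Leg W3→W4: central angle 2.2557 rad, distance 14387.1 km.
Leg W4→W5: central angle 1.9657 rad, distance 12537.4 km.
Total: 9932.1 + 13756.0 + 14387.1 + 12537.4 ≈ 50613 km.

50613 km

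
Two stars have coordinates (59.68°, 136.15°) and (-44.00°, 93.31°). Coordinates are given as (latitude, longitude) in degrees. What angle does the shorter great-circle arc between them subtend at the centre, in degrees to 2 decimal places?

109.47°

With latitudes φ₁ = 59.680°, φ₂ = -44.000° and longitude difference Δλ = -42.840°:
cos c = sin φ₁ sin φ₂ + cos φ₁ cos φ₂ cos Δλ = (0.8632)(-0.6947) + (0.5048)(0.7193)(0.7333) = -0.33337,
so c = arccos(-0.33337) = 1.91067 rad.
So the angular separation is 109.47°.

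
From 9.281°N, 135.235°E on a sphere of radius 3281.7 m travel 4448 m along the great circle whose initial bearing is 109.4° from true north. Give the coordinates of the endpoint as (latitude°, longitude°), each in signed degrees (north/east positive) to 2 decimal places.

-16.60°, -150.71°

Angular distance δ = d/R = 4448/3281.7 = 1.35540 rad; initial bearing θ = 1.9094 rad.
sin φ₂ = sin φ₁ cos δ + cos φ₁ sin δ cos θ = (0.1613)(0.2137) + (0.9869)(0.9769)(-0.3322) = -0.2858, so φ₂ = -16.60°.
Δλ = atan2(sin θ sin δ cos φ₁, cos δ − sin φ₁ sin φ₂) = atan2(0.9094, 0.2598) = 74.054°.
λ₂ = 135.235° + 74.054° = 209.29° → -150.71° after wrapping to (−180°, 180°].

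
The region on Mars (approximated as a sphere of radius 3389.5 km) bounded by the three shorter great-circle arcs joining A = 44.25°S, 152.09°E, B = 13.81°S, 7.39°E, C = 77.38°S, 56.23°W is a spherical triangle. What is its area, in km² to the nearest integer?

8128731 km²

Side lengths (central angles): a = 1.2374, b = 0.9966, c = 1.9836 rad; semiperimeter s = 2.1088.
By l'Huilier's theorem, tan(E/4) = √[tan(s/2) tan((s−a)/2) tan((s−b)/2) tan((s−c)/2)], giving spherical excess E = 0.7075 rad.
Area = E·R² = 0.7075 × (3389.5)² ≈ 8128731 km².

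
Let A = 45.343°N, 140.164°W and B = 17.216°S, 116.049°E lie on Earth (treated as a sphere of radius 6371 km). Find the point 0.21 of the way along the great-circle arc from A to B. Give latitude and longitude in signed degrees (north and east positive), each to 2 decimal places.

The central angle between A and B is δ = 1.9504 rad.
With f = 0.21, the slerp weights are sin((1−f)δ)/sin δ = 1.0762 and sin(fδ)/sin δ = 0.4287.
Weighted sum of the unit vectors: (1.0762)·(-0.5397,-0.4502,0.7113) + (0.4287)·(-0.4195,0.8582,-0.2960) = (-0.7607, -0.1166, 0.6386).
Converting back: φ = atan2(z, √(x²+y²)) = 39.69°, λ = atan2(y, x) = -171.28°.

39.69°, -171.28°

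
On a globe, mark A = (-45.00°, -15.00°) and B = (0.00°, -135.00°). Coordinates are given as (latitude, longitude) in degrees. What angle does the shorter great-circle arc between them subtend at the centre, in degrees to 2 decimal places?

110.70°

In radians: φ₁ = -0.7854, φ₂ = 0.0000, Δλ = -120.000° = -2.0944 rad.
Haversine: a = sin²(Δφ/2) + cos φ₁ cos φ₂ sin²(Δλ/2) = 0.1464 + (0.7071)(1.0000)(0.7500) = 0.67678.
Central angle c = 2·arcsin(√a) = 1.93216 rad.
So the angular separation is 110.70°.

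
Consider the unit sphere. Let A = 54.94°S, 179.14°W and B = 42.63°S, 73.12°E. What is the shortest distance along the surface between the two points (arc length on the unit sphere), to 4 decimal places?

Let φ₁ = -0.9589 rad, φ₂ = -0.7440 rad, and Δλ = -1.8804 rad.
Haversine: a = sin²(Δφ/2) + cos φ₁ cos φ₂ sin²(Δλ/2) = 0.0115 + (0.5744)(0.7357)(0.6523) = 0.28720.
Central angle c = 2·arcsin(√a) = 1.13118 rad.
On the unit sphere the arc length equals the central angle: 1.1312.

1.1312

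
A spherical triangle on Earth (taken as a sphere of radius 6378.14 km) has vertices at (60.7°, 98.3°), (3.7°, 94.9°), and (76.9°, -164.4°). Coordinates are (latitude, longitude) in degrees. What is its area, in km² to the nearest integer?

5365797 km²

Side lengths (central angles): a = 1.5499, b = 0.5822, c = 0.9959 rad; semiperimeter s = 1.5640.
By l'Huilier's theorem, tan(E/4) = √[tan(s/2) tan((s−a)/2) tan((s−b)/2) tan((s−c)/2)], giving spherical excess E = 0.1319 rad.
Area = E·R² = 0.1319 × (6378.14)² ≈ 5365797 km².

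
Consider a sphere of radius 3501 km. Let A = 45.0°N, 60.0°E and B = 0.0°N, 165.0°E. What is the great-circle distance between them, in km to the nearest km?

In radians: φ₁ = 0.7854, φ₂ = 0.0000, Δλ = 105.000° = 1.8326 rad.
Haversine: a = sin²(Δφ/2) + cos φ₁ cos φ₂ sin²(Δλ/2) = 0.1464 + (0.7071)(1.0000)(0.6294) = 0.59151.
Central angle c = 2·arcsin(√a) = 1.75485 rad.
Distance = R·c = 3501 × 1.7548 ≈ 6144 km.

6144 km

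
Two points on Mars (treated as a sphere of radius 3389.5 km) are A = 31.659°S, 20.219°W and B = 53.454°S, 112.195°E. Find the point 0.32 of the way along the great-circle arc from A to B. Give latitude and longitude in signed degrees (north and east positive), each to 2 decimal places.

-54.79°, 0.35°

The central angle between A and B is δ = 1.4909 rad.
With f = 0.32, the slerp weights are sin((1−f)δ)/sin δ = 0.8516 and sin(fδ)/sin δ = 0.4607.
Weighted sum of the unit vectors: (0.8516)·(0.7987,-0.2942,-0.5249) + (0.4607)·(-0.2249,0.5513,-0.8034) = (0.5766, 0.0035, -0.8170).
Converting back: φ = atan2(z, √(x²+y²)) = -54.79°, λ = atan2(y, x) = 0.35°.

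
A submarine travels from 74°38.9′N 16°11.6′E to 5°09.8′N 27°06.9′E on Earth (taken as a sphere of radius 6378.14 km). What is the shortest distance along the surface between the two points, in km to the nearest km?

7768 km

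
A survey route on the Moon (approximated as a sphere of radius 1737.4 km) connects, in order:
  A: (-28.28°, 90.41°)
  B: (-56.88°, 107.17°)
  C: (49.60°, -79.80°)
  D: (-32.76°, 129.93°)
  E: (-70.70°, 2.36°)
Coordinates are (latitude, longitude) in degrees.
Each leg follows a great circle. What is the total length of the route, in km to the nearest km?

12885 km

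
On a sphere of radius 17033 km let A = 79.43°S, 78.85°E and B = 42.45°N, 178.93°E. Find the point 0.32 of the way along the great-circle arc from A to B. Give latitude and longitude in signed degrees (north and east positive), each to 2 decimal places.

The central angle between A and B is δ = 2.3284 rad.
With f = 0.32, the slerp weights are sin((1−f)δ)/sin δ = 1.3764 and sin(fδ)/sin δ = 0.9333.
Weighted sum of the unit vectors: (1.3764)·(0.0355,0.1800,-0.9830) + (0.9333)·(-0.7377,0.0138,0.6749) = (-0.6397, 0.2606, -0.7231).
Converting back: φ = atan2(z, √(x²+y²)) = -46.31°, λ = atan2(y, x) = 157.84°.

-46.31°, 157.84°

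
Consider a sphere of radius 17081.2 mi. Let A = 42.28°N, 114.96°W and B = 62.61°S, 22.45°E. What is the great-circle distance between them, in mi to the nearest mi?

44118 mi

In radians: φ₁ = 0.7379, φ₂ = -1.0928, Δλ = 137.410° = 2.3983 rad.
cos c = sin φ₁ sin φ₂ + cos φ₁ cos φ₂ cos Δλ = (0.6728)(-0.8879) + (0.7399)(0.4600)(-0.7362) = -0.84792,
so c = arccos(-0.84792) = 2.58285 rad.
Distance = R·c = 17081.2 × 2.5828 ≈ 44118 mi.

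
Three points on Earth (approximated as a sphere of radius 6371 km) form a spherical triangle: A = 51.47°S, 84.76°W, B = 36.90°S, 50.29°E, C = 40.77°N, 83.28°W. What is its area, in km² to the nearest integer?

Side lengths (central angles): a = 2.5141, b = 1.6100, c = 1.4534 rad; semiperimeter s = 2.7888.
By l'Huilier's theorem, tan(E/4) = √[tan(s/2) tan((s−a)/2) tan((s−b)/2) tan((s−c)/2)], giving spherical excess E = 2.2753 rad.
Area = E·R² = 2.2753 × (6371)² ≈ 92354095 km².

92354095 km²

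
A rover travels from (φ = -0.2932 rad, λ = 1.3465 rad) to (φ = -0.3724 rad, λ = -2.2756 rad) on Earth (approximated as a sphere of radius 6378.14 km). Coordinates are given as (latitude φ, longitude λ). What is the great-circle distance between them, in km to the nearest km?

Let φ₁ = -0.2932 rad, φ₂ = -0.3724 rad, and Δλ = 2.6611 rad.
cos c = sin φ₁ sin φ₂ + cos φ₁ cos φ₂ cos Δλ = (-0.2890)(-0.3639) + (0.9573)(0.9315)(-0.8868) = -0.68557,
so c = arccos(-0.68557) = 2.32618 rad.
Distance = R·c = 6378.14 × 2.3262 ≈ 14837 km.

14837 km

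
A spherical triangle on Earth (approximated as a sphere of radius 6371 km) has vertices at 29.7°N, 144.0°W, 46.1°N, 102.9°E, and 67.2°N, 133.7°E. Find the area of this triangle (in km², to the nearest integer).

6506036 km²

Side lengths (central angles): a = 0.4622, b = 1.0451, c = 1.4498 rad; semiperimeter s = 1.4786.
By l'Huilier's theorem, tan(E/4) = √[tan(s/2) tan((s−a)/2) tan((s−b)/2) tan((s−c)/2)], giving spherical excess E = 0.1603 rad.
Area = E·R² = 0.1603 × (6371)² ≈ 6506036 km².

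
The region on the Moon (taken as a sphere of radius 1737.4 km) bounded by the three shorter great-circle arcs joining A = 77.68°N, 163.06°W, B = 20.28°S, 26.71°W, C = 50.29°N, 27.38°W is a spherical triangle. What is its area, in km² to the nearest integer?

530542 km²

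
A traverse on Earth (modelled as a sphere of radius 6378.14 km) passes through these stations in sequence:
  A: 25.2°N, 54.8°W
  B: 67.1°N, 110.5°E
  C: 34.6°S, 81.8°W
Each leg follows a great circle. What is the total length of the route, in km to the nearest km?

26022 km

Leg A→B: central angle 1.5191 rad, distance 9689.1 km.
Leg B→C: central angle 2.5608 rad, distance 16333.3 km.
Total: 9689.1 + 16333.3 ≈ 26022 km.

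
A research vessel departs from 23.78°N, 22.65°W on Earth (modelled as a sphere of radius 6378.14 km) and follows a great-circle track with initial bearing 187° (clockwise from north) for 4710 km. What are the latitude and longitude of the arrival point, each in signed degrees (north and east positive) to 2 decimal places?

Angular distance δ = d/R = 4710/6378.14 = 0.73846 rad; initial bearing θ = 3.2638 rad.
sin φ₂ = sin φ₁ cos δ + cos φ₁ sin δ cos θ = (0.4032)(0.7395) + (0.9151)(0.6731)(-0.9925) = -0.3132, so φ₂ = -18.25°.
Δλ = atan2(sin θ sin δ cos φ₁, cos δ − sin φ₁ sin φ₂) = atan2(-0.0751, 0.8658) = -4.956°.
λ₂ = -22.650° − 4.956° = -27.61°.

-18.25°, -27.61°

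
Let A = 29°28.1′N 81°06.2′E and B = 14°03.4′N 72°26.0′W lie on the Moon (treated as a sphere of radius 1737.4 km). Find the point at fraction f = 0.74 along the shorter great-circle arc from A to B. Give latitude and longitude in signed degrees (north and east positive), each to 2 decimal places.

Central angle δ = 2.2609 rad. Interpolating on the sphere with fraction f = 0.74:
P = [sin((1−f)δ)·A + sin(fδ)·B] / sin δ = 0.7191·A + 1.2899·B in Cartesian coordinates,
giving P = (0.4745, -0.5744, 0.6670), i.e. latitude 41.84°, longitude -50.44°.

41.84°, -50.44°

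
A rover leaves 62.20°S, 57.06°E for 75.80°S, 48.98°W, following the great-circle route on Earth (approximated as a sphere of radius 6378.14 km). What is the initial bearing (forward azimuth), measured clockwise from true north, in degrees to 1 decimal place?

204.7°

With φ₁ = -1.0856, φ₂ = -1.3230, Δλ = -1.8507 rad, the forward-azimuth formula gives
θ = atan2( sin Δλ cos φ₂ , cos φ₁ sin φ₂ − sin φ₁ cos φ₂ cos Δλ ) = atan2(-0.2358, -0.5121) = -155.28°.
Adding 360° brings this into [0°, 360°): 204.7°.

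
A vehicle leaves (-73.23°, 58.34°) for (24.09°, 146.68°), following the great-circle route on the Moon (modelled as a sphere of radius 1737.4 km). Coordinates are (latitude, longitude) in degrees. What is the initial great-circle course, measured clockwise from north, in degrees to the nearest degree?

With φ₁ = -1.2781, φ₂ = 0.4204, Δλ = 1.5418 rad, the forward-azimuth formula gives
θ = atan2( sin Δλ cos φ₂ , cos φ₁ sin φ₂ − sin φ₁ cos φ₂ cos Δλ ) = atan2(0.9125, 0.1431) = 81.09°.
So the initial bearing is 81°.

81°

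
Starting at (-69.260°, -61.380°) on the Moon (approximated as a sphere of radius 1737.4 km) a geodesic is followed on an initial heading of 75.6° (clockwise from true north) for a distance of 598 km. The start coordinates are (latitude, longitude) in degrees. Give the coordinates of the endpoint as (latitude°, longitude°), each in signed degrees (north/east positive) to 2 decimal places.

-58.28°, -22.94°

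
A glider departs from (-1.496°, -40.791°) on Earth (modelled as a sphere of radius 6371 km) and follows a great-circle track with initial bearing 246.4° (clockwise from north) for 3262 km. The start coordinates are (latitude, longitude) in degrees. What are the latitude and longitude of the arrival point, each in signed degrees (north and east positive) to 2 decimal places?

-12.64°, -68.18°

Angular distance δ = d/R = 3262/6371 = 0.51201 rad; initial bearing θ = 4.3005 rad.
sin φ₂ = sin φ₁ cos δ + cos φ₁ sin δ cos θ = (-0.0261)(0.8718) + (0.9997)(0.4899)(-0.4003) = -0.2188, so φ₂ = -12.64°.
Δλ = atan2(sin θ sin δ cos φ₁, cos δ − sin φ₁ sin φ₂) = atan2(-0.4488, 0.8660) = -27.394°.
λ₂ = -40.791° − 27.394° = -68.18°.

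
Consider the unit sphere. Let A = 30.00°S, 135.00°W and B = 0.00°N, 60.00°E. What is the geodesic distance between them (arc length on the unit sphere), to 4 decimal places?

2.5617

In radians: φ₁ = -0.5236, φ₂ = 0.0000, Δλ = -165.000° = -2.8798 rad.
Haversine: a = sin²(Δφ/2) + cos φ₁ cos φ₂ sin²(Δλ/2) = 0.0670 + (0.8660)(1.0000)(0.9830) = 0.91826.
Central angle c = 2·arcsin(√a) = 2.56169 rad.
On the unit sphere the arc length equals the central angle: 2.5617.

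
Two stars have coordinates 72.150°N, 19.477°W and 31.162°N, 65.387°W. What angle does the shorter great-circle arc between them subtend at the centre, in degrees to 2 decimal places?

47.54°

Let φ₁ = 1.2593 rad, φ₂ = 0.5439 rad, and Δλ = -0.8013 rad.
Haversine: a = sin²(Δφ/2) + cos φ₁ cos φ₂ sin²(Δλ/2) = 0.1226 + (0.3065)(0.8557)(0.1521) = 0.16247.
Central angle c = 2·arcsin(√a) = 0.82976 rad.
So the angular separation is 47.54°.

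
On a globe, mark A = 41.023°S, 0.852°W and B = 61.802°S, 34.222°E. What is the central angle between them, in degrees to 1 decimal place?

29.5°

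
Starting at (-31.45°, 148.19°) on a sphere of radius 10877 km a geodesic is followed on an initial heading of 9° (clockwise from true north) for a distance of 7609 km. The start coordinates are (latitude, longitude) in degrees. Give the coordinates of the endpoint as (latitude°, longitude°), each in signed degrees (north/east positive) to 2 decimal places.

8.24°, 154.03°

Angular distance δ = d/R = 7609/10877 = 0.69955 rad; initial bearing θ = 0.1571 rad.
sin φ₂ = sin φ₁ cos δ + cos φ₁ sin δ cos θ = (-0.5218)(0.7651) + (0.8531)(0.6439)(0.9877) = 0.1433, so φ₂ = 8.24°.
Δλ = atan2(sin θ sin δ cos φ₁, cos δ − sin φ₁ sin φ₂) = atan2(0.0859, 0.8399) = 5.841°.
λ₂ = 148.190° + 5.841° = 154.03°.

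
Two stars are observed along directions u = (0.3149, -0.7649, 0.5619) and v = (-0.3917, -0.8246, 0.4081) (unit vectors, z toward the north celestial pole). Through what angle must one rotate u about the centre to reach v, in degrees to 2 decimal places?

42.55°

u·v = 0.7367; |u| = 1.0000, |v| = 1.0000.
cos θ = (u·v)/(|u||v|) = 0.7367, so θ = 42.55°.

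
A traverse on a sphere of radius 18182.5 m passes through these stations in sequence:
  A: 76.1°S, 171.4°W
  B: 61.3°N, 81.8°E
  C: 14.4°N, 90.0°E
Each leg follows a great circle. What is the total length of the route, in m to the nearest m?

63310 m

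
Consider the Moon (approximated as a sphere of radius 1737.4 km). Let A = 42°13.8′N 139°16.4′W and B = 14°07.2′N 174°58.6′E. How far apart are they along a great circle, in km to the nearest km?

With latitudes φ₁ = 42.230°, φ₂ = 14.120° and longitude difference Δλ = -45.750°:
Haversine: a = sin²(Δφ/2) + cos φ₁ cos φ₂ sin²(Δλ/2) = 0.0590 + (0.7405)(0.9698)(0.1511) = 0.16748.
Central angle c = 2·arcsin(√a) = 0.84326 rad.
Distance = R·c = 1737.4 × 0.8433 ≈ 1465 km.

1465 km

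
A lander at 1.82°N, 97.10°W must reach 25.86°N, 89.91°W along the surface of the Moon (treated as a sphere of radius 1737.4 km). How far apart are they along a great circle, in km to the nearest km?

Let φ₁ = 0.0318 rad, φ₂ = 0.4513 rad, and Δλ = 0.1255 rad.
Haversine: a = sin²(Δφ/2) + cos φ₁ cos φ₂ sin²(Δλ/2) = 0.0434 + (0.9995)(0.8999)(0.0039) = 0.04691.
Central angle c = 2·arcsin(√a) = 0.43661 rad.
Distance = R·c = 1737.4 × 0.4366 ≈ 759 km.

759 km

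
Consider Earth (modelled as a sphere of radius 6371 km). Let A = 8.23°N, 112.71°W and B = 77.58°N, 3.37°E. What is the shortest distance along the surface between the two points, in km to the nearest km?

9713 km

With latitudes φ₁ = 8.230°, φ₂ = 77.580° and longitude difference Δλ = 116.080°:
cos c = sin φ₁ sin φ₂ + cos φ₁ cos φ₂ cos Δλ = (0.1431)(0.9766) + (0.9897)(0.2151)(-0.4396) = 0.04622,
so c = arccos(0.04622) = 1.52456 rad.
Distance = R·c = 6371 × 1.5246 ≈ 9713 km.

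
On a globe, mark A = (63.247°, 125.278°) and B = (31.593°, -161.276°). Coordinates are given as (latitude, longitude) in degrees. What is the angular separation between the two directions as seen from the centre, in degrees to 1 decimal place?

54.8°

Let φ₁ = 1.1039 rad, φ₂ = 0.5514 rad, and Δλ = 1.2819 rad.
Haversine: a = sin²(Δφ/2) + cos φ₁ cos φ₂ sin²(Δλ/2) = 0.0744 + (0.4501)(0.8518)(0.3575) = 0.21148.
Central angle c = 2·arcsin(√a) = 0.95569 rad.
So the angular separation is 54.8°.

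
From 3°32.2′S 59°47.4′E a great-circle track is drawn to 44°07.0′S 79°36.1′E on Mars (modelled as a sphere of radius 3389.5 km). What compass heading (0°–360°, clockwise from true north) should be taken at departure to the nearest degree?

160°

With φ₁ = -0.0617, φ₂ = -0.7700, Δλ = 0.3458 rad, the forward-azimuth formula gives
θ = atan2( sin Δλ cos φ₂ , cos φ₁ sin φ₂ − sin φ₁ cos φ₂ cos Δλ ) = atan2(0.2433, -0.6531) = 159.57°.
So the initial bearing is 160°.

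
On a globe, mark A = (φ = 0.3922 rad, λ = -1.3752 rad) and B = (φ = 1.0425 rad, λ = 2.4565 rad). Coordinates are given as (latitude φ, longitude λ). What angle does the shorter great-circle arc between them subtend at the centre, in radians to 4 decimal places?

With latitudes φ₁ = 22.471°, φ₂ = 59.731° and longitude difference Δλ = -140.460°:
Haversine: a = sin²(Δφ/2) + cos φ₁ cos φ₂ sin²(Δλ/2) = 0.1020 + (0.9241)(0.5041)(0.8856) = 0.51455.
Central angle c = 2·arcsin(√a) = 1.59989 rad.
So the angular separation is 1.5999 rad.

1.5999 rad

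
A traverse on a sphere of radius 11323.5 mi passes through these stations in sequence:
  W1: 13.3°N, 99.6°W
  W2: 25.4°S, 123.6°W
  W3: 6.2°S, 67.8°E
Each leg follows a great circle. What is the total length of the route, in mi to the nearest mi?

Leg W1→W2: central angle 0.7892 rad, distance 8936.3 mi.
Leg W2→W3: central angle 2.5571 rad, distance 28955.7 mi.
Total: 8936.3 + 28955.7 ≈ 37892 mi.

37892 mi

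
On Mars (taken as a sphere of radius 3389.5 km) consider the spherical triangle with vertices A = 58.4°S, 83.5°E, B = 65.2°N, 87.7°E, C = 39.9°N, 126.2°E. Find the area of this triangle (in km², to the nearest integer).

8667275 km²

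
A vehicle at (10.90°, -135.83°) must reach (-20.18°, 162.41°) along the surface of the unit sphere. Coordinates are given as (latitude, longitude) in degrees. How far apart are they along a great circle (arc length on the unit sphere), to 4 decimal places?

Let φ₁ = 0.1902 rad, φ₂ = -0.3522 rad, and Δλ = -1.0779 rad.
cos c = sin φ₁ sin φ₂ + cos φ₁ cos φ₂ cos Δλ = (0.1891)(-0.3450) + (0.9820)(0.9386)(0.4732) = 0.37088,
so c = arccos(0.37088) = 1.19085 rad.
On the unit sphere the arc length equals the central angle: 1.1908.

1.1908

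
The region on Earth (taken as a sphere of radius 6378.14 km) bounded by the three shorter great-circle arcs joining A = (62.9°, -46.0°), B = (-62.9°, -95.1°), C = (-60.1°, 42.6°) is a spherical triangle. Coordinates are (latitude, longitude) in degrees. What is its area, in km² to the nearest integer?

98133412 km²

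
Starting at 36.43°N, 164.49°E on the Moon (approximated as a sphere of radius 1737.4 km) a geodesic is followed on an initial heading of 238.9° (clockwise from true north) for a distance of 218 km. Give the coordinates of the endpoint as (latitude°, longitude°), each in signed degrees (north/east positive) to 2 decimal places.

32.49°, 157.19°

Angular distance δ = d/R = 218/1737.4 = 0.12547 rad; initial bearing θ = 4.1696 rad.
sin φ₂ = sin φ₁ cos δ + cos φ₁ sin δ cos θ = (0.5938)(0.9921) + (0.8046)(0.1251)(-0.5165) = 0.5372, so φ₂ = 32.49°.
Δλ = atan2(sin θ sin δ cos φ₁, cos δ − sin φ₁ sin φ₂) = atan2(-0.0862, 0.6732) = -7.299°.
λ₂ = 164.490° − 7.299° = 157.19°.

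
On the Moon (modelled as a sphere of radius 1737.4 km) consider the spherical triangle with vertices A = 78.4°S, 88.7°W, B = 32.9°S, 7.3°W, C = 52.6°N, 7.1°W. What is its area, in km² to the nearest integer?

Side lengths (central angles): a = 1.4923, b = 2.4346, c = 0.9796 rad; semiperimeter s = 2.4533.
By l'Huilier's theorem, tan(E/4) = √[tan(s/2) tan((s−a)/2) tan((s−b)/2) tan((s−c)/2)], giving spherical excess E = 0.4416 rad.
Area = E·R² = 0.4416 × (1737.4)² ≈ 1332963 km².

1332963 km²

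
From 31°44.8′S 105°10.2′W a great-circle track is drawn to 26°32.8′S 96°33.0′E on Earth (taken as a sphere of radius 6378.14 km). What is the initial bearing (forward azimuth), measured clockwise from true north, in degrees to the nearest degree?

Δλ = -158.280° = -2.7625 rad.
y = sin Δλ · cos φ₂ = (-0.3701)(0.8946) = -0.3311
x = cos φ₁ sin φ₂ − sin φ₁ cos φ₂ cos Δλ = (0.8504)(-0.4469) − (-0.5262)(0.8946)(-0.9290) = -0.8173
θ = atan2(y, x) = -157.95°; adding 360° gives 202°.

202°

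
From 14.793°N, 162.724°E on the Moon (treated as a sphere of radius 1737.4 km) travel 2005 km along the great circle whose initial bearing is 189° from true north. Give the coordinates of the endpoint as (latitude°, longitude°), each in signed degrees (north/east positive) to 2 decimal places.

-50.34°, 149.77°

Angular distance δ = d/R = 2005/1737.4 = 1.15402 rad; initial bearing θ = 3.2987 rad.
sin φ₂ = sin φ₁ cos δ + cos φ₁ sin δ cos θ = (0.2553)(0.4048) + (0.9669)(0.9144)(-0.9877) = -0.7698, so φ₂ = -50.34°.
Δλ = atan2(sin θ sin δ cos φ₁, cos δ − sin φ₁ sin φ₂) = atan2(-0.1383, 0.6014) = -12.952°.
λ₂ = 162.724° − 12.952° = 149.77°.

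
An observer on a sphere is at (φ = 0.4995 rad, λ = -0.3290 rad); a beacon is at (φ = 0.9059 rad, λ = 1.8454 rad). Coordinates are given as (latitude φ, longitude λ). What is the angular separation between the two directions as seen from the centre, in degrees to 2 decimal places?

86.01°

With latitudes φ₁ = 28.619°, φ₂ = 51.904° and longitude difference Δλ = 124.584°:
Haversine: a = sin²(Δφ/2) + cos φ₁ cos φ₂ sin²(Δλ/2) = 0.0407 + (0.8778)(0.6170)(0.7838) = 0.46523.
Central angle c = 2·arcsin(√a) = 1.50120 rad.
So the angular separation is 86.01°.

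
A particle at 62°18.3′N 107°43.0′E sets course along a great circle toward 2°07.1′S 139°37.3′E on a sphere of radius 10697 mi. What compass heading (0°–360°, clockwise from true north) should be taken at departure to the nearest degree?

145°

With φ₁ = 1.0874, φ₂ = -0.0370, Δλ = 0.5568 rad, the forward-azimuth formula gives
θ = atan2( sin Δλ cos φ₂ , cos φ₁ sin φ₂ − sin φ₁ cos φ₂ cos Δλ ) = atan2(0.5282, -0.7683) = 145.50°.
So the initial bearing is 145°.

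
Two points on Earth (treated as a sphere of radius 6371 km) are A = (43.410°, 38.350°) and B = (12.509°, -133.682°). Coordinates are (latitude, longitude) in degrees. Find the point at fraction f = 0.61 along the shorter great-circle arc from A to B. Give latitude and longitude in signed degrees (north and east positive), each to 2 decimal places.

The central angle between A and B is δ = 2.1574 rad.
With f = 0.61, the slerp weights are sin((1−f)δ)/sin δ = 0.8952 and sin(fδ)/sin δ = 1.1619.
Weighted sum of the unit vectors: (0.8952)·(0.5697,0.4507,0.6872) + (1.1619)·(-0.6743,-0.7060,0.2166) = (-0.2734, -0.4169, 0.8669).
Converting back: φ = atan2(z, √(x²+y²)) = 60.10°, λ = atan2(y, x) = -123.26°.

60.10°, -123.26°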